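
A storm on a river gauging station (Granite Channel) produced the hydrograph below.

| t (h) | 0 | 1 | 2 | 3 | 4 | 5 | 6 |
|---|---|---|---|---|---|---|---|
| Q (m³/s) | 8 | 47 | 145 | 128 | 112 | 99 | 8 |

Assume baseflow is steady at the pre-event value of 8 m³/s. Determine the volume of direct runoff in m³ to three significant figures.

V ≈ 1.77 × 10^6 m³

Direct-runoff ordinates (Q − Q_b): 0.0, 39.0, 137.0, 120.0, 104.0, 91.0, 0.0 m³/s.
ΣQ_DR = 491.0 m³/s.
With Δt = 1 h = 3600 s, V = ΣQ_DR · Δt = 491.0 × 3600 = 1.77 × 10^6 m³.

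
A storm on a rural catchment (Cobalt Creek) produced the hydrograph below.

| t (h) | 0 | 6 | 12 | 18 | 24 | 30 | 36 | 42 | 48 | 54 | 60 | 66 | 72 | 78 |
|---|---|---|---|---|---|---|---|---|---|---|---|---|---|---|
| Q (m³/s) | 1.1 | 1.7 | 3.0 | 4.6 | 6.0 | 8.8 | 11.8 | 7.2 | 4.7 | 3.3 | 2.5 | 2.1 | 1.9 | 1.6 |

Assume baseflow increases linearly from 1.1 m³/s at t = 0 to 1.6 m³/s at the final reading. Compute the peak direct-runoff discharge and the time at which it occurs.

Subtracting baseflow gives direct-runoff ordinates: 0.00, 0.56, 1.82, 3.38, 4.75, 7.51, 10.47, 5.83, 3.29, 1.85, 1.02, 0.58, 0.34, 0.00 m³/s.
The maximum is 10.47 m³/s, occurring at the reading for t = 36 h.

Q_p = 10.47 m³/s at t = 36 h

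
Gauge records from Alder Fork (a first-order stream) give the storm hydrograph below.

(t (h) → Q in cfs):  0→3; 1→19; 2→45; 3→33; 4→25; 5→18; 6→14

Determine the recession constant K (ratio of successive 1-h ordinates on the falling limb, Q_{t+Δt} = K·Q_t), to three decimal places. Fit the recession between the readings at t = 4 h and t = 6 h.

K ≈ 0.748

Using the recession-limb readings at t = 4 h and t = 6 h: Q falls from 25 to 14 cfs over 2 intervals.
K = (Q₂/Q₁)^(1/2) = (14/25)^(1/2) = 0.748.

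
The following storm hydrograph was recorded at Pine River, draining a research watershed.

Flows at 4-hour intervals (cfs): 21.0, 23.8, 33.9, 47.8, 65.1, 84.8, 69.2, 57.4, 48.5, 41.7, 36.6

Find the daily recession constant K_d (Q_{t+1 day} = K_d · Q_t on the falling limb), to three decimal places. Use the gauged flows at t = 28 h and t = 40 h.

Between t = 28 h and t = 40 h the flow falls from 57.4 to 36.6 cfs over 3×4 h = 12 h.
Per-interval ratio K = (36.6/57.4)^(1/3) = 0.8607; K_d = K^(24/4) = 0.407.

K_d ≈ 0.407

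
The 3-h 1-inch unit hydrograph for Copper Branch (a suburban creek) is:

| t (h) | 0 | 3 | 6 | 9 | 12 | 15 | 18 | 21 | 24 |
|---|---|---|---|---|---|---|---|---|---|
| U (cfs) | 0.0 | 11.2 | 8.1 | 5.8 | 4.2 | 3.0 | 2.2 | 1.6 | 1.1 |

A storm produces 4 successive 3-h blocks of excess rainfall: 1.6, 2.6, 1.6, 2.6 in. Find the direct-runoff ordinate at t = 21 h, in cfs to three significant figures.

Q ≈ 24.0 cfs

By discrete convolution, Q_j = Σ (P_i / 1 in) · U_{j−i}.
At t = 21 h (j=7): Q = (1.6/1)·1.6 + (2.6/1)·2.2 + (1.6/1)·3.0 + (2.6/1)·4.2 = 24.0 cfs.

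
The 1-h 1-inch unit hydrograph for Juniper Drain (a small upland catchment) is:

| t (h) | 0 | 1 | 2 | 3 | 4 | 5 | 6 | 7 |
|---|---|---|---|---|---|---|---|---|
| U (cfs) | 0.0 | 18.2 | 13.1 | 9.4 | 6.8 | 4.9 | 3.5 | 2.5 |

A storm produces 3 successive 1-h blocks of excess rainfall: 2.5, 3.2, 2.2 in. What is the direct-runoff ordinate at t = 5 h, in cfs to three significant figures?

By discrete convolution, Q_j = Σ (P_i / 1 in) · U_{j−i}.
At t = 5 h (j=5): Q = (2.5/1)·4.9 + (3.2/1)·6.8 + (2.2/1)·9.4 = 54.7 cfs.

Q ≈ 54.7 cfs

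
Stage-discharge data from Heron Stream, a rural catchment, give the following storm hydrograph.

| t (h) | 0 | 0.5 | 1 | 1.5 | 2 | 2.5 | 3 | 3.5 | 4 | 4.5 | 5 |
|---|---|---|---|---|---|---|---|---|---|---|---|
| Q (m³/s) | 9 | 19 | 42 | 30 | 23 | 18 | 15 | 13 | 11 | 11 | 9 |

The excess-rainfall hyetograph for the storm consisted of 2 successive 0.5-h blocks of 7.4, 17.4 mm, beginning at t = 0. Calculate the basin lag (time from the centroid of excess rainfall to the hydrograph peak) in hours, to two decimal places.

Centroid of excess rainfall: t_c = Σ P_i·t̄_i / ΣP_i = 0.6008 h (block centres at 0.25, 0.75 h).
Hydrograph peak occurs at t = 1 h, so basin lag t_L = 1 − 0.6008 = 0.40 h.

t_L ≈ 0.40 h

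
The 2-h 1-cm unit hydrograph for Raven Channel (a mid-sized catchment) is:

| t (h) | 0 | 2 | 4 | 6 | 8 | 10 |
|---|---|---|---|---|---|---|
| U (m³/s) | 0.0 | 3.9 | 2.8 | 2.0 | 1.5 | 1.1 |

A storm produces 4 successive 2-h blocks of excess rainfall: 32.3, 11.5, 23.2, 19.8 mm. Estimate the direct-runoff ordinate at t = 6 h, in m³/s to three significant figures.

By discrete convolution, Q_j = Σ (P_i / 10 mm) · U_{j−i}.
At t = 6 h (j=3): Q = (32.3/10)·2.0 + (11.5/10)·2.8 + (23.2/10)·3.9 + (19.8/10)·0.0 = 18.7 m³/s.

Q ≈ 18.7 m³/s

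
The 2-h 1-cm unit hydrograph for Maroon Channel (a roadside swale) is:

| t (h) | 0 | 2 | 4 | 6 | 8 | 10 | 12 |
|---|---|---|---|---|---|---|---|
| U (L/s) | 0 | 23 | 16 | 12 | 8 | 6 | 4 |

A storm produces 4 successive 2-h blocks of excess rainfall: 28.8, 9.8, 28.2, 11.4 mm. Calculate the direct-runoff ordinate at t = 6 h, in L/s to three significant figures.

By discrete convolution, Q_j = Σ (P_i / 10 mm) · U_{j−i}.
At t = 6 h (j=3): Q = (28.8/10)·12 + (9.8/10)·16 + (28.2/10)·23 + (11.4/10)·0 = 115 L/s.

Q ≈ 115 L/s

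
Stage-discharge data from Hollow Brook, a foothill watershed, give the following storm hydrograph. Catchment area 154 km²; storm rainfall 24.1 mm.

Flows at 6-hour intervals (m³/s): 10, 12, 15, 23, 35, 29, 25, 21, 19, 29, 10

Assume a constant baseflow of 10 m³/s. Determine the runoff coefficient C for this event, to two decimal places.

C ≈ 0.69

ΣQ_DR = 118.0 m³/s; V = ΣQ_DR·Δt = 2.549 × 10^6 m³.
Runoff depth d = V / A = 16.55 mm.
C = d / P = 16.55 / 24.1 = 0.69.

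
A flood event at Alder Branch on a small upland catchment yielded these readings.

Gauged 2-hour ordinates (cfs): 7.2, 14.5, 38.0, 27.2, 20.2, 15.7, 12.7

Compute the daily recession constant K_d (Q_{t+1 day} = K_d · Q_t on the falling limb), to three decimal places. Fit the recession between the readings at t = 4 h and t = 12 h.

K_d ≈ 0.037

Between t = 4 h and t = 12 h the flow falls from 38.0 to 12.7 cfs over 4×2 h = 8 h.
Per-interval ratio K = (12.7/38.0)^(1/4) = 0.7603; K_d = K^(24/2) = 0.037.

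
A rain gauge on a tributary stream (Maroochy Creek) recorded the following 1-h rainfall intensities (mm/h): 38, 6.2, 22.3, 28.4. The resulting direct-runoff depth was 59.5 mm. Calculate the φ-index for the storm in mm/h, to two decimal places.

Only the 3 blocks with intensity above φ contribute runoff: 38, 22.3, 28.4 mm/h.
Σ(I−φ)·Δt = d  ⇒  (38+22.3+28.4 − 3φ)·1 = 59.5
φ = (88.70 − 59.5/1) / 3 = 9.73 mm/h.

φ ≈ 9.73 mm/h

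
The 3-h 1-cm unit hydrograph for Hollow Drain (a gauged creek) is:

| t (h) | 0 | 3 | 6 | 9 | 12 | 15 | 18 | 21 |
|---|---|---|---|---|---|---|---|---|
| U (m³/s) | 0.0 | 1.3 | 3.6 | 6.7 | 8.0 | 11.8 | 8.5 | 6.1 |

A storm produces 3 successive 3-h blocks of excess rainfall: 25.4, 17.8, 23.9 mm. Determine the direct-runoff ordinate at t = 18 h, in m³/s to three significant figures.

Q ≈ 61.7 m³/s

By discrete convolution, Q_j = Σ (P_i / 10 mm) · U_{j−i}.
At t = 18 h (j=6): Q = (25.4/10)·8.5 + (17.8/10)·11.8 + (23.9/10)·8.0 = 61.7 m³/s.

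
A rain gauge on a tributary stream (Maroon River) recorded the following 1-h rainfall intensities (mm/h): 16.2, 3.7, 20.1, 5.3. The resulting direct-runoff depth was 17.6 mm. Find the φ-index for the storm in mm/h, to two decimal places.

Only the 2 blocks with intensity above φ contribute runoff: 16.2, 20.1 mm/h.
Σ(I−φ)·Δt = d  ⇒  (16.2+20.1 − 2φ)·1 = 17.6
φ = (36.30 − 17.6/1) / 2 = 9.35 mm/h.

φ ≈ 9.35 mm/h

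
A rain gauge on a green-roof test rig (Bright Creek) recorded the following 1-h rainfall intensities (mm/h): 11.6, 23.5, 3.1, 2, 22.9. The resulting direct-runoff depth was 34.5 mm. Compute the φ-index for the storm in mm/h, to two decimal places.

φ ≈ 7.83 mm/h

Only the 3 blocks with intensity above φ contribute runoff: 11.6, 23.5, 22.9 mm/h.
Σ(I−φ)·Δt = d  ⇒  (11.6+23.5+22.9 − 3φ)·1 = 34.5
φ = (58.00 − 34.5/1) / 3 = 7.83 mm/h.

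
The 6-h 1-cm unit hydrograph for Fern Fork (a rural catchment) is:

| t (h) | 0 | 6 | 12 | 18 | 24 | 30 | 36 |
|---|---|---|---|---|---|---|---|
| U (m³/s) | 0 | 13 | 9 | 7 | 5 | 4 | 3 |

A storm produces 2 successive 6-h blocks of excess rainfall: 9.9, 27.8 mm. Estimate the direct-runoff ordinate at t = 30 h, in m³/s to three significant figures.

Q ≈ 17.9 m³/s

By discrete convolution, Q_j = Σ (P_i / 10 mm) · U_{j−i}.
At t = 30 h (j=5): Q = (9.9/10)·4 + (27.8/10)·5 = 17.9 m³/s.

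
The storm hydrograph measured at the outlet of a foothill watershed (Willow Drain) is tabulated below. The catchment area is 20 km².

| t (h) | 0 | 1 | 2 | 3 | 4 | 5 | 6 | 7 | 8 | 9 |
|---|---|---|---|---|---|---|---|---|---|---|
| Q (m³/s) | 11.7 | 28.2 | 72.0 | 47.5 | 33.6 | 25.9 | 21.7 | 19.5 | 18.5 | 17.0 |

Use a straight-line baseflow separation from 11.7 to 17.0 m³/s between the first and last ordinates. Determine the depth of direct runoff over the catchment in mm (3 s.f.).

d ≈ 27.4 mm

Direct runoff: 0.00, 15.91, 59.12, 34.03, 19.54, 11.26, 6.47, 3.68, 2.09, 0.00 m³/s; ΣQ_DR = 152.1 m³/s.
V = ΣQ_DR · Δt = 152.1 × 3600 s = 5.476 × 10^5 m³.
Over A = 20 km², depth = V / A = 27.4 mm.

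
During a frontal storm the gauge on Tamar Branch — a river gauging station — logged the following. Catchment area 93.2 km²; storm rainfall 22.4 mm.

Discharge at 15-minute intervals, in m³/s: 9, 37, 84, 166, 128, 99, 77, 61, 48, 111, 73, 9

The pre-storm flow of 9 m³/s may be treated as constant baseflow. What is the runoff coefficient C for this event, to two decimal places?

ΣQ_DR = 794.0 m³/s; V = ΣQ_DR·Δt = 7.146 × 10^5 m³.
Runoff depth d = V / A = 7.667 mm.
C = d / P = 7.667 / 22.4 = 0.34.

C ≈ 0.34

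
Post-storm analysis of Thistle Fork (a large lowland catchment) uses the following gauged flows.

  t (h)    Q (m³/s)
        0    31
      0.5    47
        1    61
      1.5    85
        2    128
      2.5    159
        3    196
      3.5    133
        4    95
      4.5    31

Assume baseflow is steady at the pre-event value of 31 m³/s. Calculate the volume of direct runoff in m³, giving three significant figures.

V ≈ 1.18 × 10^6 m³

Direct-runoff ordinates (Q − Q_b): 0.0, 16.0, 30.0, 54.0, 97.0, 128.0, 165.0, 102.0, 64.0, 0.0 m³/s.
ΣQ_DR = 656.0 m³/s.
With Δt = 0.5 h = 1800 s, V = ΣQ_DR · Δt = 656.0 × 1800 = 1.18 × 10^6 m³.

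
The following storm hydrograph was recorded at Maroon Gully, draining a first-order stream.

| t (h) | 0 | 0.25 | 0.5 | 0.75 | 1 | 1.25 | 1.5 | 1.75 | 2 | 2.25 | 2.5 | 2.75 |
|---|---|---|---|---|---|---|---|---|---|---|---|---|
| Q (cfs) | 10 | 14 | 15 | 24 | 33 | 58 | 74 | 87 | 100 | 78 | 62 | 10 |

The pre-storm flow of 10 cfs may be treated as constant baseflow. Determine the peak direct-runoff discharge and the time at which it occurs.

Q_p = 90.0 cfs at t = 2 h

Subtracting baseflow gives direct-runoff ordinates: 0.0, 4.0, 5.0, 14.0, 23.0, 48.0, 64.0, 77.0, 90.0, 68.0, 52.0, 0.0 cfs.
The maximum is 90.0 cfs, occurring at the reading for t = 2 h.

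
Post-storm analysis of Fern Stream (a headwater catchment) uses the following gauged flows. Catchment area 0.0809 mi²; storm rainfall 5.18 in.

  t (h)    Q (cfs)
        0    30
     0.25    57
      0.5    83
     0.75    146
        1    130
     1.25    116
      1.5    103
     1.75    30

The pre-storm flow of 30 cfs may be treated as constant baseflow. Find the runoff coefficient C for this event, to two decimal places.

C ≈ 0.42

ΣQ_DR = 455.0 cfs; V = ΣQ_DR·Δt = 4.095 × 10^5 ft³.
Runoff depth d = V / A = 2.179 in.
C = d / P = 2.179 / 5.18 = 0.42.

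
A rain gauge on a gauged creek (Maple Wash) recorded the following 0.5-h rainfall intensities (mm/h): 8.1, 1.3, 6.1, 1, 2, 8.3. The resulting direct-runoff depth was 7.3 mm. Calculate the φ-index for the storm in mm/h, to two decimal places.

φ ≈ 2.63 mm/h

Only the 3 blocks with intensity above φ contribute runoff: 8.1, 6.1, 8.3 mm/h.
Σ(I−φ)·Δt = d  ⇒  (8.1+6.1+8.3 − 3φ)·0.5 = 7.3
φ = (22.50 − 7.3/0.5) / 3 = 2.63 mm/h.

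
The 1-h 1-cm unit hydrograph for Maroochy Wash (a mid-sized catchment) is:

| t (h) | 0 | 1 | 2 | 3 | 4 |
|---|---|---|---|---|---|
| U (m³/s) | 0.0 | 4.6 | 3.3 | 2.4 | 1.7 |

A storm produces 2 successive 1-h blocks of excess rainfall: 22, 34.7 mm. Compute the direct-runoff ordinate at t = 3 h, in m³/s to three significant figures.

By discrete convolution, Q_j = Σ (P_i / 10 mm) · U_{j−i}.
At t = 3 h (j=3): Q = (22/10)·2.4 + (34.7/10)·3.3 = 16.7 m³/s.

Q ≈ 16.7 m³/s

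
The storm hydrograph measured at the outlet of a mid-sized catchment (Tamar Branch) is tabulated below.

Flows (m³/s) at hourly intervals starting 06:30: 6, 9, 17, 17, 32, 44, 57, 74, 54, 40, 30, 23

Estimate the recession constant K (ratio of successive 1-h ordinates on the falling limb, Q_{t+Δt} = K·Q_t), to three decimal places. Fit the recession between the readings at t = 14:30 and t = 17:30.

Using the recession-limb readings at t = 14:30 and t = 17:30: Q falls from 54 to 23 m³/s over 3 intervals.
K = (Q₂/Q₁)^(1/3) = (23/54)^(1/3) = 0.752.

K ≈ 0.752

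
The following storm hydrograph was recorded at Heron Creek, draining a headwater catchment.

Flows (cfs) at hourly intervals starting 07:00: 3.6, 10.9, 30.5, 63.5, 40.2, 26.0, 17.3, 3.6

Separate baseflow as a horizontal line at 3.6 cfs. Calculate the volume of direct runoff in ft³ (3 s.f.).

Direct-runoff ordinates (Q − Q_b): 0.0, 7.3, 26.9, 59.9, 36.6, 22.4, 13.7, 0.0 cfs.
ΣQ_DR = 166.8 cfs.
With Δt = 1 h = 3600 s, V = ΣQ_DR · Δt = 166.8 × 3600 = 6.00 × 10^5 ft³.

V ≈ 6.00 × 10^5 ft³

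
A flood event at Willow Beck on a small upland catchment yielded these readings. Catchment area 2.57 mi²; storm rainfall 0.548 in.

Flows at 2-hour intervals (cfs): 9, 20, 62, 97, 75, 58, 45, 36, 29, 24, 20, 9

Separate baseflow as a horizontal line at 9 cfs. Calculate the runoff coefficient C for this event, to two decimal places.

C ≈ 0.83

ΣQ_DR = 376.0 cfs; V = ΣQ_DR·Δt = 2.707 × 10^6 ft³.
Runoff depth d = V / A = 0.4534 in.
C = d / P = 0.4534 / 0.548 = 0.83.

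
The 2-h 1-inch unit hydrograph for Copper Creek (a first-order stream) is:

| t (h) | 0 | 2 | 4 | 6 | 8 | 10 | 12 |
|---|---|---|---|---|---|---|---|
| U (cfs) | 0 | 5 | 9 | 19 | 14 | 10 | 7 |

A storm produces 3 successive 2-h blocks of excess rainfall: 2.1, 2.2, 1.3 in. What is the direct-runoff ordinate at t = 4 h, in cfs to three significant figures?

Q ≈ 29.9 cfs

By discrete convolution, Q_j = Σ (P_i / 1 in) · U_{j−i}.
At t = 4 h (j=2): Q = (2.1/1)·9 + (2.2/1)·5 + (1.3/1)·0 = 29.9 cfs.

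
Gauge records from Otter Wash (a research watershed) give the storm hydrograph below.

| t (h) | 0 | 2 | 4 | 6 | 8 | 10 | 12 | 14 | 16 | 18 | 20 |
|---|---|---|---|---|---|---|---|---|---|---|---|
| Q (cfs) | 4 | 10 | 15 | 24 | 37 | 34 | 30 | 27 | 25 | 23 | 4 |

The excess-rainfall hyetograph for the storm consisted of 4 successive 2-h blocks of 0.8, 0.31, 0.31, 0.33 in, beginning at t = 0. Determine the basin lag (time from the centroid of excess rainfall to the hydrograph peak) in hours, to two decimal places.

t_L ≈ 4.81 h

Centroid of excess rainfall: t_c = Σ P_i·t̄_i / ΣP_i = 3.1943 h (block centres at 1, 3, 5, 7 h).
Hydrograph peak occurs at t = 8 h, so basin lag t_L = 8 − 3.1943 = 4.81 h.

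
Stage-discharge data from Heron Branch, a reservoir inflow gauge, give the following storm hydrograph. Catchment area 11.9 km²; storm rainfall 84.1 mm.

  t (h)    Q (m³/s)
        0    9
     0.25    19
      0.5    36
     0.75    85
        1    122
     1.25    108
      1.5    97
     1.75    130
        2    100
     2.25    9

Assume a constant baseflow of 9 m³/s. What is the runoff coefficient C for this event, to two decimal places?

ΣQ_DR = 625.0 m³/s; V = ΣQ_DR·Δt = 5.625 × 10^5 m³.
Runoff depth d = V / A = 47.27 mm.
C = d / P = 47.27 / 84.1 = 0.56.

C ≈ 0.56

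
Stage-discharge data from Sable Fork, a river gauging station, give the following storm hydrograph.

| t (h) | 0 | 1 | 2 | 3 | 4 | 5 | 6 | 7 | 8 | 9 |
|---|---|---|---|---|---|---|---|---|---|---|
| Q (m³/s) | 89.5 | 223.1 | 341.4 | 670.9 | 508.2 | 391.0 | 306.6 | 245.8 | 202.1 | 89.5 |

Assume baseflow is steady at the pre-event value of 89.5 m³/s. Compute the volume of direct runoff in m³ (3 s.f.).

Direct-runoff ordinates (Q − Q_b): 0.0, 133.6, 251.9, 581.4, 418.7, 301.5, 217.1, 156.3, 112.6, 0.0 m³/s.
ΣQ_DR = 2173 m³/s.
With Δt = 1 h = 3600 s, V = ΣQ_DR · Δt = 2173 × 3600 = 7.82 × 10^6 m³.

V ≈ 7.82 × 10^6 m³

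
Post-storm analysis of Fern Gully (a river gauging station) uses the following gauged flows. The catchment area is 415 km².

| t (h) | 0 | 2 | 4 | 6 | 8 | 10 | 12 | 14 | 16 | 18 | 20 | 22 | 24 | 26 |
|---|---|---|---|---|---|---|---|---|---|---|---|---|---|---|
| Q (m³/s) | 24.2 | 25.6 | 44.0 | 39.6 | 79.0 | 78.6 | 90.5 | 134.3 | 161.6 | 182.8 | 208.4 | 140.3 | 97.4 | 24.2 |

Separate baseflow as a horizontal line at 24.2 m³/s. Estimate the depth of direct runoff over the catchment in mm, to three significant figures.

Direct runoff: 0.0, 1.4, 19.8, 15.4, 54.8, 54.4, 66.3, 110.1, 137.4, 158.6, 184.2, 116.1, 73.2, 0.0 m³/s; ΣQ_DR = 991.7 m³/s.
V = ΣQ_DR · Δt = 991.7 × 7200 s = 7.140 × 10^6 m³.
Over A = 415 km², depth = V / A = 17.2 mm.

d ≈ 17.2 mm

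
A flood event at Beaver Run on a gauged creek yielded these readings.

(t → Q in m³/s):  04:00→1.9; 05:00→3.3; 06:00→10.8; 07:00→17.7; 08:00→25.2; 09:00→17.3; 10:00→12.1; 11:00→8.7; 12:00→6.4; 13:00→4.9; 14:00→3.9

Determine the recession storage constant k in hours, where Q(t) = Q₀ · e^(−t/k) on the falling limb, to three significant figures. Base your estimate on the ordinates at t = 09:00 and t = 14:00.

k ≈ 3.36 h

On the falling limb, Q drops from 17.3 to 3.9 m³/s between t = 09:00 and t = 14:00 (Δt = 5 h).
k = −Δt / ln(Q₂/Q₁) = −5 / ln(3.9/17.3) = 3.36 h.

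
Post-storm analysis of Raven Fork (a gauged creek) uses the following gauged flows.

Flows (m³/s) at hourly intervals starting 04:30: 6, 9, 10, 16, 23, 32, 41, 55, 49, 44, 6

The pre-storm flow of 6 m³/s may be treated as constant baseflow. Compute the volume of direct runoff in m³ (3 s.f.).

Direct-runoff ordinates (Q − Q_b): 0.0, 3.0, 4.0, 10.0, 17.0, 26.0, 35.0, 49.0, 43.0, 38.0, 0.0 m³/s.
ΣQ_DR = 225.0 m³/s.
With Δt = 1 h = 3600 s, V = ΣQ_DR · Δt = 225.0 × 3600 = 8.10 × 10^5 m³.

V ≈ 8.10 × 10^5 m³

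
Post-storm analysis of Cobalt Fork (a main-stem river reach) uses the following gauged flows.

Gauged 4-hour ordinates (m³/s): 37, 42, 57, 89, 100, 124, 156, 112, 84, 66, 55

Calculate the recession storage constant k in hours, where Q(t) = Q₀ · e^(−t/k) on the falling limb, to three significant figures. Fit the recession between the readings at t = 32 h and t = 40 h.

On the falling limb, Q drops from 84 to 55 m³/s between t = 32 h and t = 40 h (Δt = 8 h).
k = −Δt / ln(Q₂/Q₁) = −8 / ln(55/84) = 18.9 h.

k ≈ 18.9 h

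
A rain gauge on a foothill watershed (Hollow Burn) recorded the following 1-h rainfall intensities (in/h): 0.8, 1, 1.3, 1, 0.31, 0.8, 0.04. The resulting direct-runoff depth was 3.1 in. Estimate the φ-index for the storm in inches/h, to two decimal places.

Only the 5 blocks with intensity above φ contribute runoff: 0.8, 1, 1.3, 1, 0.8 in/h.
Σ(I−φ)·Δt = d  ⇒  (0.8+1+1.3+1+0.8 − 5φ)·1 = 3.1
φ = (4.900 − 3.1/1) / 5 = 0.36 in/h.

φ ≈ 0.36 in/h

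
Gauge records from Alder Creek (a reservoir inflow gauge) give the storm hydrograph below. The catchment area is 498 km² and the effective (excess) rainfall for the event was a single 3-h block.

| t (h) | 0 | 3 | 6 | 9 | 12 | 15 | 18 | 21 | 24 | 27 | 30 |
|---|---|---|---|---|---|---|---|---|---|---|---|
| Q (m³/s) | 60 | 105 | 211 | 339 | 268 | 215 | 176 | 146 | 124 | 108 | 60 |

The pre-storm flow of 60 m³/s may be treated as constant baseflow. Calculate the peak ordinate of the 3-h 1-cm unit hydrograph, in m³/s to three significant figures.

U_p ≈ 112 m³/s

Direct runoff: 0.0, 45.0, 151.0, 279.0, 208.0, 155.0, 116.0, 86.0, 64.0, 48.0, 0.0 m³/s; ΣQ_DR = 1152 m³/s, peak = 279.0 m³/s.
Runoff depth d = ΣQ_DR·Δt / A = 1152 × 10800 / (498 km²) = 24.98 mm.
The 1-cm UH is the DRH scaled by (10 mm)/d, so U_p = 279.0 × 10/24.98 = 112 m³/s.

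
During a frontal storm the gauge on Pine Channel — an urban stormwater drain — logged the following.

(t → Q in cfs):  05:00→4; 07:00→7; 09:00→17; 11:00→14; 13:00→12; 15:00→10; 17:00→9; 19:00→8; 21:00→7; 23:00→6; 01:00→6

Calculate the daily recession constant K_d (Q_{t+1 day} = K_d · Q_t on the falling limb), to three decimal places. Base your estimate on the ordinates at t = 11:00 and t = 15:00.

K_d ≈ 0.133

Between t = 11:00 and t = 15:00 the flow falls from 14 to 10 cfs over 2×2 h = 4 h.
Per-interval ratio K = (10/14)^(1/2) = 0.8452; K_d = K^(24/2) = 0.133.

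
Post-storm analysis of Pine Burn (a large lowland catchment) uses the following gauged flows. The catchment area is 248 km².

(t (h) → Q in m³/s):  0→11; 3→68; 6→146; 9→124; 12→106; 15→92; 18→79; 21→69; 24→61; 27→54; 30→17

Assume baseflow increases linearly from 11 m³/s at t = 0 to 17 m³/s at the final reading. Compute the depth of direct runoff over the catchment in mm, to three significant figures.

d ≈ 29.3 mm

Direct runoff: 0.00, 56.40, 133.80, 111.20, 92.60, 78.00, 64.40, 53.80, 45.20, 37.60, 0.00 m³/s; ΣQ_DR = 673.0 m³/s.
V = ΣQ_DR · Δt = 673.0 × 10800 s = 7.268 × 10^6 m³.
Over A = 248 km², depth = V / A = 29.3 mm.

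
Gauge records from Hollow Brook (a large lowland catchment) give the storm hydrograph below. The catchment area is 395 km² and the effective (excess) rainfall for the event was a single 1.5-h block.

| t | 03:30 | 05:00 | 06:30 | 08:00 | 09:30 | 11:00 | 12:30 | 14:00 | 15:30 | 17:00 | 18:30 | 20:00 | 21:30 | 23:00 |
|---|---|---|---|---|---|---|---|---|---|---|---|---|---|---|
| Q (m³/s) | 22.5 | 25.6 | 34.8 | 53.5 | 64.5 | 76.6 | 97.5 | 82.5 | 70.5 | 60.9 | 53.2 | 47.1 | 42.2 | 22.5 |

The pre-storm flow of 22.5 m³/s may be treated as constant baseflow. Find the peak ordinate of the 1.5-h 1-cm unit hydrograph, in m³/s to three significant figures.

U_p ≈ 125 m³/s

Direct runoff: 0.0, 3.1, 12.3, 31.0, 42.0, 54.1, 75.0, 60.0, 48.0, 38.4, 30.7, 24.6, 19.7, 0.0 m³/s; ΣQ_DR = 438.9 m³/s, peak = 75.0 m³/s.
Runoff depth d = ΣQ_DR·Δt / A = 438.9 × 5400 / (395 km²) = 6.000 mm.
The 1-cm UH is the DRH scaled by (10 mm)/d, so U_p = 75.0 × 10/6.000 = 125 m³/s.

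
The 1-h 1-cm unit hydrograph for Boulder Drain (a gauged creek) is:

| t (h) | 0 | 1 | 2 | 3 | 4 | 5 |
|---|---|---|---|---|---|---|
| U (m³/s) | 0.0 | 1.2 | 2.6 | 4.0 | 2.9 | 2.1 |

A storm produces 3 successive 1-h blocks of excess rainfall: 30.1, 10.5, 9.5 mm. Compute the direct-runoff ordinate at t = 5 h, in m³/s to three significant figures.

By discrete convolution, Q_j = Σ (P_i / 10 mm) · U_{j−i}.
At t = 5 h (j=5): Q = (30.1/10)·2.1 + (10.5/10)·2.9 + (9.5/10)·4.0 = 13.2 m³/s.

Q ≈ 13.2 m³/s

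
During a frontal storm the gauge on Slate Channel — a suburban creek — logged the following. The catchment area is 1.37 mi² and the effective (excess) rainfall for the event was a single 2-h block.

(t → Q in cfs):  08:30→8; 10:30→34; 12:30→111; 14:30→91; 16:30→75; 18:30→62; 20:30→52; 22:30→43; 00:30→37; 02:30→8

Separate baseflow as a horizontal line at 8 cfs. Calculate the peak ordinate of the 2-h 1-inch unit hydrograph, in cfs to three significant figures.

U_p ≈ 103 cfs

Direct runoff: 0.0, 26.0, 103.0, 83.0, 67.0, 54.0, 44.0, 35.0, 29.0, 0.0 cfs; ΣQ_DR = 441.0 cfs, peak = 103.0 cfs.
Runoff depth d = ΣQ_DR·Δt / A = 441.0 × 7200 / (1.37 mi²) = 0.9976 in.
The 1-inch UH is the DRH scaled by (1 in)/d, so U_p = 103.0 × 1/0.9976 = 103 cfs.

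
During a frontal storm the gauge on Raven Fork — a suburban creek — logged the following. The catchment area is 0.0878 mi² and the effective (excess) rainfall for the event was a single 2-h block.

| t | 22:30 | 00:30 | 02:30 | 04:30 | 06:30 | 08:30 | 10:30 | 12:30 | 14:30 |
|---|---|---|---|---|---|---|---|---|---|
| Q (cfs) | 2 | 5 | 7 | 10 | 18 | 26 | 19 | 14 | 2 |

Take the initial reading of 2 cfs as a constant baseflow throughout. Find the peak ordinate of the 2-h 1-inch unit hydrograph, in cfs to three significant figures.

Direct runoff: 0.0, 3.0, 5.0, 8.0, 16.0, 24.0, 17.0, 12.0, 0.0 cfs; ΣQ_DR = 85.00 cfs, peak = 24.0 cfs.
Runoff depth d = ΣQ_DR·Δt / A = 85.00 × 7200 / (0.0878 mi²) = 3.000 in.
The 1-inch UH is the DRH scaled by (1 in)/d, so U_p = 24.0 × 1/3.000 = 8.00 cfs.

U_p ≈ 8.00 cfs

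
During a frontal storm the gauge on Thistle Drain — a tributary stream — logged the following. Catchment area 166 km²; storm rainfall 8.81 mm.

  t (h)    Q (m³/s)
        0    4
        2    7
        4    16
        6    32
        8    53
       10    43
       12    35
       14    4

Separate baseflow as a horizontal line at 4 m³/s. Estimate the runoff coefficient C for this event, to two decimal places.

C ≈ 0.80

ΣQ_DR = 162.0 m³/s; V = ΣQ_DR·Δt = 1.166 × 10^6 m³.
Runoff depth d = V / A = 7.027 mm.
C = d / P = 7.027 / 8.81 = 0.80.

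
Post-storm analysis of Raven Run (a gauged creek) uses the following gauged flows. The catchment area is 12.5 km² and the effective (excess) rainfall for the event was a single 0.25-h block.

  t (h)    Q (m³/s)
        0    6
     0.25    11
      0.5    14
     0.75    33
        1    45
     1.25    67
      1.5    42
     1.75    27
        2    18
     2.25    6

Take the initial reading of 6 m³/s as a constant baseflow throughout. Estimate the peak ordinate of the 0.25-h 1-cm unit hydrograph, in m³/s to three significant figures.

U_p ≈ 40.5 m³/s

Direct runoff: 0.0, 5.0, 8.0, 27.0, 39.0, 61.0, 36.0, 21.0, 12.0, 0.0 m³/s; ΣQ_DR = 209.0 m³/s, peak = 61.0 m³/s.
Runoff depth d = ΣQ_DR·Δt / A = 209.0 × 900 / (12.5 km²) = 15.05 mm.
The 1-cm UH is the DRH scaled by (10 mm)/d, so U_p = 61.0 × 10/15.05 = 40.5 m³/s.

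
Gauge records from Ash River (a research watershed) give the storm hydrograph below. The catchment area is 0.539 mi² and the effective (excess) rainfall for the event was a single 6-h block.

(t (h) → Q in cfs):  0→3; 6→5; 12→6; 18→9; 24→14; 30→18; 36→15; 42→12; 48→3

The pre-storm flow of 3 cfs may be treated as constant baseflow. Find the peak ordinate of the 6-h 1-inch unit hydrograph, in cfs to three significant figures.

U_p ≈ 15.0 cfs

Direct runoff: 0.0, 2.0, 3.0, 6.0, 11.0, 15.0, 12.0, 9.0, 0.0 cfs; ΣQ_DR = 58.00 cfs, peak = 15.0 cfs.
Runoff depth d = ΣQ_DR·Δt / A = 58.00 × 21600 / (0.539 mi²) = 1.000 in.
The 1-inch UH is the DRH scaled by (1 in)/d, so U_p = 15.0 × 1/1.000 = 15.0 cfs.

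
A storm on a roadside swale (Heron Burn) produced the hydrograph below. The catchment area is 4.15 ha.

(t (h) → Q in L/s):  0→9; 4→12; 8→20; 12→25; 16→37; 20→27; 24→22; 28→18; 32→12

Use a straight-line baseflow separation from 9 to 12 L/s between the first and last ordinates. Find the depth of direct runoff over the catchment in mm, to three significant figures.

Direct runoff: 0.00, 2.62, 10.25, 14.88, 26.50, 16.12, 10.75, 6.38, 0.00 L/s; ΣQ_DR = 87.50 L/s.
V = ΣQ_DR · Δt = 87.50 × 14400 s = 1.260 × 10^6 L.
Over A = 4.15 ha, depth = V / A = 30.4 mm.

d ≈ 30.4 mm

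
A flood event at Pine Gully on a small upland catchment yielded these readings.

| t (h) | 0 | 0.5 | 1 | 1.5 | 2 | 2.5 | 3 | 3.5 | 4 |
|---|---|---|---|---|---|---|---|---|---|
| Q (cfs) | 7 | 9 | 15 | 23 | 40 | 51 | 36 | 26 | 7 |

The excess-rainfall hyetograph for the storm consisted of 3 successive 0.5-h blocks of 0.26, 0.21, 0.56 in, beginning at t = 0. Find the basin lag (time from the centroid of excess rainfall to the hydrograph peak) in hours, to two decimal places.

t_L ≈ 1.60 h

Centroid of excess rainfall: t_c = Σ P_i·t̄_i / ΣP_i = 0.8956 h (block centres at 0.25, 0.75, 1.25 h).
Hydrograph peak occurs at t = 2.5 h, so basin lag t_L = 2.5 − 0.8956 = 1.60 h.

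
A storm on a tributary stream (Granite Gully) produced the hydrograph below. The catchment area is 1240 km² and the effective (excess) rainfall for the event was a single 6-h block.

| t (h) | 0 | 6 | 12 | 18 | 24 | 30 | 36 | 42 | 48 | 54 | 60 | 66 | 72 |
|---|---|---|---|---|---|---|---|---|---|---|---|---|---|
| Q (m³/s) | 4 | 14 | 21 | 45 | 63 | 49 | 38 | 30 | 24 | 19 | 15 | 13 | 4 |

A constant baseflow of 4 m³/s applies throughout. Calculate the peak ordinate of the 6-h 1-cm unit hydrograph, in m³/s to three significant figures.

Direct runoff: 0.0, 10.0, 17.0, 41.0, 59.0, 45.0, 34.0, 26.0, 20.0, 15.0, 11.0, 9.0, 0.0 m³/s; ΣQ_DR = 287.0 m³/s, peak = 59.0 m³/s.
Runoff depth d = ΣQ_DR·Δt / A = 287.0 × 21600 / (1240 km²) = 4.999 mm.
The 1-cm UH is the DRH scaled by (10 mm)/d, so U_p = 59.0 × 10/4.999 = 118 m³/s.

U_p ≈ 118 m³/s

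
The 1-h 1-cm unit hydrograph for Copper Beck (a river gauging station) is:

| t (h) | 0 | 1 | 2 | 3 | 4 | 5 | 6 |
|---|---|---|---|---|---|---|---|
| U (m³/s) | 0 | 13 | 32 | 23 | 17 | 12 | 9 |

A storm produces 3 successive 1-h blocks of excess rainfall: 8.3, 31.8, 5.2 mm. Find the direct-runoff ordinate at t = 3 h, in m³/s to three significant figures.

Q ≈ 128 m³/s

By discrete convolution, Q_j = Σ (P_i / 10 mm) · U_{j−i}.
At t = 3 h (j=3): Q = (8.3/10)·23 + (31.8/10)·32 + (5.2/10)·13 = 128 m³/s.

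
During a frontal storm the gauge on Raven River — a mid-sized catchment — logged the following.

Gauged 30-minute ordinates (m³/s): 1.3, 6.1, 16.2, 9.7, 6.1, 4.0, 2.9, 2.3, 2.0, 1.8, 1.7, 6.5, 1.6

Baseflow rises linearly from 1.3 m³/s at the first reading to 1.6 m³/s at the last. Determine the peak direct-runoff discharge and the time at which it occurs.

Q_p = 14.85 m³/s at t = 1 h

Subtracting baseflow gives direct-runoff ordinates: 0.00, 4.78, 14.85, 8.32, 4.70, 2.58, 1.45, 0.82, 0.50, 0.28, 0.15, 4.92, 0.00 m³/s.
The maximum is 14.85 m³/s, occurring at the reading for t = 1 h.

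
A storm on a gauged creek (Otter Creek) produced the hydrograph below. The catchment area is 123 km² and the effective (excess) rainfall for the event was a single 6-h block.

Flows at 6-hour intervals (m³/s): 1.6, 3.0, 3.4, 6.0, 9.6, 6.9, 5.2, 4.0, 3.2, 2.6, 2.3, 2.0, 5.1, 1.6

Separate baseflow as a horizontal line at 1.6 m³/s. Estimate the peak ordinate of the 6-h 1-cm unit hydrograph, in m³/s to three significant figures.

Direct runoff: 0.0, 1.4, 1.8, 4.4, 8.0, 5.3, 3.6, 2.4, 1.6, 1.0, 0.7, 0.4, 3.5, 0.0 m³/s; ΣQ_DR = 34.10 m³/s, peak = 8.0 m³/s.
Runoff depth d = ΣQ_DR·Δt / A = 34.10 × 21600 / (123 km²) = 5.988 mm.
The 1-cm UH is the DRH scaled by (10 mm)/d, so U_p = 8.0 × 10/5.988 = 13.4 m³/s.

U_p ≈ 13.4 m³/s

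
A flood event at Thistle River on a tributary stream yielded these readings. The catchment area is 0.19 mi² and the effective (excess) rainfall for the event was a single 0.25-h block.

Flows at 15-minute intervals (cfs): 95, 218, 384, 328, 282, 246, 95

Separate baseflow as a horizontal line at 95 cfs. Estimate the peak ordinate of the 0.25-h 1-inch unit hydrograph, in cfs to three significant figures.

U_p ≈ 144 cfs

Direct runoff: 0.0, 123.0, 289.0, 233.0, 187.0, 151.0, 0.0 cfs; ΣQ_DR = 983.0 cfs, peak = 289.0 cfs.
Runoff depth d = ΣQ_DR·Δt / A = 983.0 × 900 / (0.19 mi²) = 2.004 in.
The 1-inch UH is the DRH scaled by (1 in)/d, so U_p = 289.0 × 1/2.004 = 144 cfs.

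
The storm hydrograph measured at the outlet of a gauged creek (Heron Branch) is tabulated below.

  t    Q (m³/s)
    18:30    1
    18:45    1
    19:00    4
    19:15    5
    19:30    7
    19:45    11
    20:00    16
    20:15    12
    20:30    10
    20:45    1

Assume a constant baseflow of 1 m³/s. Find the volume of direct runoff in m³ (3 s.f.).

Direct-runoff ordinates (Q − Q_b): 0.0, 0.0, 3.0, 4.0, 6.0, 10.0, 15.0, 11.0, 9.0, 0.0 m³/s.
ΣQ_DR = 58.00 m³/s.
With Δt = 0.25 h = 900 s, V = ΣQ_DR · Δt = 58.00 × 900 = 52200 m³.

V ≈ 52200 m³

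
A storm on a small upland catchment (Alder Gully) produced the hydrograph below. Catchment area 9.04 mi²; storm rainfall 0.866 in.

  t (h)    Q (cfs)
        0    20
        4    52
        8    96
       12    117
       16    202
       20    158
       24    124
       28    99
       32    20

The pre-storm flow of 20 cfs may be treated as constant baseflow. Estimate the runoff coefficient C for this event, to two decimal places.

ΣQ_DR = 708.0 cfs; V = ΣQ_DR·Δt = 1.020 × 10^7 ft³.
Runoff depth d = V / A = 0.4854 in.
C = d / P = 0.4854 / 0.866 = 0.56.

C ≈ 0.56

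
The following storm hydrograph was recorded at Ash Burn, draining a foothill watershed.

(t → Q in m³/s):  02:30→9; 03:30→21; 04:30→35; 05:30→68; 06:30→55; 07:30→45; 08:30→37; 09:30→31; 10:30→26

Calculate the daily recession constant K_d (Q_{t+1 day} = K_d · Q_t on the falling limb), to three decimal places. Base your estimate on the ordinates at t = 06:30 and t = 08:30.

Between t = 06:30 and t = 08:30 the flow falls from 55 to 37 m³/s over 2×1 h = 2 h.
Per-interval ratio K = (37/55)^(1/2) = 0.8202; K_d = K^(24/1) = 0.009.

K_d ≈ 0.009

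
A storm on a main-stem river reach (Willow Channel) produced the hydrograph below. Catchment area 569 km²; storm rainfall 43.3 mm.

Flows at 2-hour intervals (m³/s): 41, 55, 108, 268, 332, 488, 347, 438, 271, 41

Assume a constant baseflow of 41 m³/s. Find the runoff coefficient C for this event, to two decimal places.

C ≈ 0.58

ΣQ_DR = 1979 m³/s; V = ΣQ_DR·Δt = 1.425 × 10^7 m³.
Runoff depth d = V / A = 25.04 mm.
C = d / P = 25.04 / 43.3 = 0.58.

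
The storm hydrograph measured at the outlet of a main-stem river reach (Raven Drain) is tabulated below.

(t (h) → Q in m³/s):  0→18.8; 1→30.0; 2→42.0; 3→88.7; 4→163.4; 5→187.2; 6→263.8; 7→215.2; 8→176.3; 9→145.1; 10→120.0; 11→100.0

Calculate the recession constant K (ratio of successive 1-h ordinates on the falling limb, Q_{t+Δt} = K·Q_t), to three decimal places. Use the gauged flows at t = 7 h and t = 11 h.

K ≈ 0.826

Using the recession-limb readings at t = 7 h and t = 11 h: Q falls from 215.2 to 100.0 m³/s over 4 intervals.
K = (Q₂/Q₁)^(1/4) = (100.0/215.2)^(1/4) = 0.826.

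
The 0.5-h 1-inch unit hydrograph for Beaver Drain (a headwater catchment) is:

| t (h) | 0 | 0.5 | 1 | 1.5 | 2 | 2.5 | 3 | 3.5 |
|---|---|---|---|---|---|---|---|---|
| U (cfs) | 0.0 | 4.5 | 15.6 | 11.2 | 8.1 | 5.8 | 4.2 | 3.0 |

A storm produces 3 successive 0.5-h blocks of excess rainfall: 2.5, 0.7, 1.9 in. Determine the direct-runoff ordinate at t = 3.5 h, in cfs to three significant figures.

By discrete convolution, Q_j = Σ (P_i / 1 in) · U_{j−i}.
At t = 3.5 h (j=7): Q = (2.5/1)·3.0 + (0.7/1)·4.2 + (1.9/1)·5.8 = 21.5 cfs.

Q ≈ 21.5 cfs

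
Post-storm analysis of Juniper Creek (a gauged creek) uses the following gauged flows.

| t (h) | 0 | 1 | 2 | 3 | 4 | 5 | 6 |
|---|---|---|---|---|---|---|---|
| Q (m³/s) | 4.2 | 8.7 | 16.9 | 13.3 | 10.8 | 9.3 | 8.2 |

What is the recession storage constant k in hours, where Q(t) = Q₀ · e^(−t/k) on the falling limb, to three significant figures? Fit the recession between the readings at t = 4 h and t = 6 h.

k ≈ 7.26 h

On the falling limb, Q drops from 10.8 to 8.2 m³/s between t = 4 h and t = 6 h (Δt = 2 h).
k = −Δt / ln(Q₂/Q₁) = −2 / ln(8.2/10.8) = 7.26 h.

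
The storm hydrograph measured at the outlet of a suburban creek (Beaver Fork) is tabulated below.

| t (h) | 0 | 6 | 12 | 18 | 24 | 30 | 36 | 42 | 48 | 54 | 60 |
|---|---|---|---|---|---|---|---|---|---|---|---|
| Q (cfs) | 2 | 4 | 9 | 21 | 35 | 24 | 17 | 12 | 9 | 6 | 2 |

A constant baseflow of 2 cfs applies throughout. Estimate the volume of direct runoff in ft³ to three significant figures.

Direct-runoff ordinates (Q − Q_b): 0.0, 2.0, 7.0, 19.0, 33.0, 22.0, 15.0, 10.0, 7.0, 4.0, 0.0 cfs.
ΣQ_DR = 119.0 cfs.
With Δt = 6 h = 21600 s, V = ΣQ_DR · Δt = 119.0 × 21600 = 2.57 × 10^6 ft³.

V ≈ 2.57 × 10^6 ft³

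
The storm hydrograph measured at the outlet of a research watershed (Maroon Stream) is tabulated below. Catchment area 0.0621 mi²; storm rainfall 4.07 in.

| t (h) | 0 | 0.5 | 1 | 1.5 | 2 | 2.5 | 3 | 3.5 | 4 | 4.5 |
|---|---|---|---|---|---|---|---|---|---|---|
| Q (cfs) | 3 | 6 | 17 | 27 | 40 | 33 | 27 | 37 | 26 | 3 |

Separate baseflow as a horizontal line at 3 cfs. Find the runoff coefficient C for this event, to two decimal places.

C ≈ 0.58

ΣQ_DR = 189.0 cfs; V = ΣQ_DR·Δt = 3.402 × 10^5 ft³.
Runoff depth d = V / A = 2.358 in.
C = d / P = 2.358 / 4.07 = 0.58.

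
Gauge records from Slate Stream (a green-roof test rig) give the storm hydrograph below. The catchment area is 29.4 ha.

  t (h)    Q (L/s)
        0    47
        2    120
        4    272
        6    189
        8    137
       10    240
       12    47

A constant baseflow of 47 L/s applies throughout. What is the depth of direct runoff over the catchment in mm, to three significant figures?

Direct runoff: 0.0, 73.0, 225.0, 142.0, 90.0, 193.0, 0.0 L/s; ΣQ_DR = 723.0 L/s.
V = ΣQ_DR · Δt = 723.0 × 7200 s = 5.206 × 10^6 L.
Over A = 29.4 ha, depth = V / A = 17.7 mm.

d ≈ 17.7 mm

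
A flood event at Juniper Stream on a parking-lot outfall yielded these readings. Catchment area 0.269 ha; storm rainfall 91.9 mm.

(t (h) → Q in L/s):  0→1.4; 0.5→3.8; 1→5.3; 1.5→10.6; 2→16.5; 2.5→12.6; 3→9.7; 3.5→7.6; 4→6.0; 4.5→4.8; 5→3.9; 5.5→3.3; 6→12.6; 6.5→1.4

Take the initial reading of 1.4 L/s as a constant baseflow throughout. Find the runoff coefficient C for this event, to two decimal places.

C ≈ 0.58

ΣQ_DR = 79.90 L/s; V = ΣQ_DR·Δt = 1.438 × 10^5 L.
Runoff depth d = V / A = 53.46 mm.
C = d / P = 53.46 / 91.9 = 0.58.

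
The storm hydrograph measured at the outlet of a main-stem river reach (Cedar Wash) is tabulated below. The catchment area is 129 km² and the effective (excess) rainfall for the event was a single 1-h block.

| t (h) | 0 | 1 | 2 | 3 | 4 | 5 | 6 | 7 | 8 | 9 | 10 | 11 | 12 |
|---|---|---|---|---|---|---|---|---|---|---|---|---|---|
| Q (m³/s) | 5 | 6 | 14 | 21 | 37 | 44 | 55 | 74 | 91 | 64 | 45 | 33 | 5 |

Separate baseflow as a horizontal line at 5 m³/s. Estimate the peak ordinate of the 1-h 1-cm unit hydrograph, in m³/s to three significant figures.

Direct runoff: 0.0, 1.0, 9.0, 16.0, 32.0, 39.0, 50.0, 69.0, 86.0, 59.0, 40.0, 28.0, 0.0 m³/s; ΣQ_DR = 429.0 m³/s, peak = 86.0 m³/s.
Runoff depth d = ΣQ_DR·Δt / A = 429.0 × 3600 / (129 km²) = 11.97 mm.
The 1-cm UH is the DRH scaled by (10 mm)/d, so U_p = 86.0 × 10/11.97 = 71.8 m³/s.

U_p ≈ 71.8 m³/s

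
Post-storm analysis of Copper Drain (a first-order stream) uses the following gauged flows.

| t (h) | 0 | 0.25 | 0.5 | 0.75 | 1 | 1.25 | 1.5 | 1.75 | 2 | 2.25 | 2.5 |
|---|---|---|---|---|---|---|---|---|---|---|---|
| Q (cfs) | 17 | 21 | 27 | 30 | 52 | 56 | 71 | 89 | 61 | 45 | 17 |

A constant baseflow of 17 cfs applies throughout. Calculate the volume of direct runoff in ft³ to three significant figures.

V ≈ 2.69 × 10^5 ft³

Direct-runoff ordinates (Q − Q_b): 0.0, 4.0, 10.0, 13.0, 35.0, 39.0, 54.0, 72.0, 44.0, 28.0, 0.0 cfs.
ΣQ_DR = 299.0 cfs.
With Δt = 0.25 h = 900 s, V = ΣQ_DR · Δt = 299.0 × 900 = 2.69 × 10^5 ft³.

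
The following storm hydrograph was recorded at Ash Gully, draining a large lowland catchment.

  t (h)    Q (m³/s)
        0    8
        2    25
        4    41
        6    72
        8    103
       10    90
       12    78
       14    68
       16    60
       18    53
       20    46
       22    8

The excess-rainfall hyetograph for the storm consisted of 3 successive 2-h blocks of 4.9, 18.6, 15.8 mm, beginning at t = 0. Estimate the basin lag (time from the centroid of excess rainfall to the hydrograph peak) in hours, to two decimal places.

t_L ≈ 4.45 h

Centroid of excess rainfall: t_c = Σ P_i·t̄_i / ΣP_i = 3.5547 h (block centres at 1, 3, 5 h).
Hydrograph peak occurs at t = 8 h, so basin lag t_L = 8 − 3.5547 = 4.45 h.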